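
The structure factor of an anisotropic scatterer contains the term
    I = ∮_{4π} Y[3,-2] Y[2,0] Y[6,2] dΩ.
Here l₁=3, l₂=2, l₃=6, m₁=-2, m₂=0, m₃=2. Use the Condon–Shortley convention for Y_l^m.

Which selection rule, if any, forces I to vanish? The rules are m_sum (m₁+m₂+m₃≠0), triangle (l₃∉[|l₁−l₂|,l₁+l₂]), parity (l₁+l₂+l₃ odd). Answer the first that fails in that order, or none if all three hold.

m₁+m₂+m₃ = -2 + 0 + 2 = 0  ✓
triangle: |3−2|=1 ≤ l₃=6 ≤ 3+2=5  ✗
parity: l₁+l₂+l₃ = 11 is odd

triangle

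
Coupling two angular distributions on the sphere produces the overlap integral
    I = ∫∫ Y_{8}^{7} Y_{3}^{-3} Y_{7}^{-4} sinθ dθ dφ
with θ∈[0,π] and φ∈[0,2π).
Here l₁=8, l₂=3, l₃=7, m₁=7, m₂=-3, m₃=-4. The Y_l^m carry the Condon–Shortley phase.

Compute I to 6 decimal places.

m-sum 0 ✓  L=18 even ✓  5≤7≤11 ✓
Π(2lᵢ+1) = 17×7×15 = 1785
triangle coeff Δ(8,3,7) = 1/5290740
Σ_t [1,3]: t=1:−1/7257600 t=2:+1/2073600 t=3:−1/7257600 = 1/4838400
(3j)²=252/20995 [(8 3 7; 0 0 0)], sign=-1
Σ_t [0,0]: t=0:+1/1916006400 = 1/1916006400
(3j)²=15/1292 [(8 3 7; 7 -3 -4)], sign=-1
⇒ 4πI² = 19845/79781
I = (+1)√(19845/79781/(4π)) = 0.14069248

0.140692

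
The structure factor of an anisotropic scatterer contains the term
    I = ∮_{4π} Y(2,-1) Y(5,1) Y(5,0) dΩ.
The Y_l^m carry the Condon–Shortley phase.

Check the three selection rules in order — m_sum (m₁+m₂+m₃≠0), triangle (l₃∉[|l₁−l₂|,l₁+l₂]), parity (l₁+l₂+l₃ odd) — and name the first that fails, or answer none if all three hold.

none

Σmᵢ = 0  ✓
l₃∈[|l₁−l₂|,l₁+l₂]=[3,7], have l₃=5  ✓
Σlᵢ = 12 ⇒ even  ✓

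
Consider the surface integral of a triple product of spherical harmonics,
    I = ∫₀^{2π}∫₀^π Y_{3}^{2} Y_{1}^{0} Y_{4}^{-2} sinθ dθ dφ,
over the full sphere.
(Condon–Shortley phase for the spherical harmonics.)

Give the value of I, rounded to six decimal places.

0.213244

Rules hold: Σm=0, L=8 even, 2≤4≤4.
N = 7·3·9 = 189
Δ = 0!·6!·2!/9! = 1/252
Racah Σ t=0..0: t=0:+1/36 = 1/36
⇒ 3j(3 1 4; 0 0 0)² = 4/63, sgn +1
Racah Σ t=0..0: t=0:+1/120 = 1/120
⇒ 3j(3 1 4; 2 0 -2)² = 1/21, sgn +1
4πI² = N·(3j₀)²·(3jₘ)² = 4/7
I = +1·√(0.571429/4π) = 0.21324362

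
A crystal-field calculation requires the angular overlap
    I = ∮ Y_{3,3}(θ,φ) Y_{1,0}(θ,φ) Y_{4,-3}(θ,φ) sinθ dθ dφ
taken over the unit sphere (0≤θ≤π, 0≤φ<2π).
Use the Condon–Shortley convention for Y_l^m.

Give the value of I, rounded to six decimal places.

-0.162868

m-sum 0 ✓  L=8 even ✓  2≤4≤4 ✓
Π(2lᵢ+1) = 7×3×9 = 189
triangle coeff Δ(3,1,4) = 1/252
Σ_t [0,0]: t=0:+1/36 = 1/36
(3j)²=4/63 [(3 1 4; 0 0 0)], sign=+1
Σ_t [0,0]: t=0:+1/720 = 1/720
(3j)²=1/36 [(3 1 4; 3 0 -3)], sign=-1
⇒ 4πI² = 1/3
I = (-1)√(1/3/(4π)) = -0.16286750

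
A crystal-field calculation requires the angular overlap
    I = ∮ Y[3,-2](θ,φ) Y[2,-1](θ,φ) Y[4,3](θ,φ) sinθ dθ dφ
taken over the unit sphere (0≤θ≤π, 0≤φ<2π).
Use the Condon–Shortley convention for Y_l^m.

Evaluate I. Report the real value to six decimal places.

l₁+l₂+l₃=9 is odd: 3j(l;000)=0 ⇒ I=0

0.000000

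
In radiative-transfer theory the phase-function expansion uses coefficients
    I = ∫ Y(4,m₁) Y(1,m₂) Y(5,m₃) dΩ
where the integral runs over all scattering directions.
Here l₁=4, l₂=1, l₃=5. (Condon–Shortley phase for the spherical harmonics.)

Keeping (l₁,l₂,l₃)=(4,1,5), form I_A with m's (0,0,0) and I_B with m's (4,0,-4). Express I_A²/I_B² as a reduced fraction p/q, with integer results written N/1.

25/9

Shared (l₁,l₂,l₃)=(4,1,5): N and (l;000)² cancel in I_A²/I_B².
A: Δ = 0!·8!·2!/11! = 1/495; Racah Σ t=0..0: t=0:+1/576 = 1/576; ⇒ 3j(4 1 5; 0 0 0)² = 5/99, sgn -1
B: Δ = 0!·8!·2!/11! = 1/495; Racah Σ t=0..0: t=0:+1/40320 = 1/40320; ⇒ 3j(4 1 5; 4 0 -4)² = 1/55, sgn -1
I_A²/I_B² = (5/99)/(1/55) = 25/9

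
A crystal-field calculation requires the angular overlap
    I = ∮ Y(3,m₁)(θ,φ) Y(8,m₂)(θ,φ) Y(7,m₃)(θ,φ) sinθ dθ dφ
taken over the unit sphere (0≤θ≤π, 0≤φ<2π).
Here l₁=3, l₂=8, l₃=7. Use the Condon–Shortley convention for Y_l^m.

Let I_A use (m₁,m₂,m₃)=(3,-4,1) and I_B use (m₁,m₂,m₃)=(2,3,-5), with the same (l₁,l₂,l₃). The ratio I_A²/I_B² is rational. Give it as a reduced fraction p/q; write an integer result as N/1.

297/160

Shared (l₁,l₂,l₃)=(3,8,7): N and (l;000)² cancel in I_A²/I_B².
A: Δ = 4!·2!·12!/19! = 1/5290740; Racah Σ t=0..0: t=0:+1/46448640 = 1/46448640; ⇒ 3j(3 8 7; 3 -4 1)² = 2475/117572, sgn +1
B: Δ = 4!·2!·12!/19! = 1/5290740; Racah Σ t=0..1: t=0:+1/958003200 t=1:−1/87091200 = -1/95800320; ⇒ 3j(3 8 7; 2 3 -5)² = 1000/88179, sgn -1
I_A²/I_B² = (2475/117572)/(1000/88179) = 297/160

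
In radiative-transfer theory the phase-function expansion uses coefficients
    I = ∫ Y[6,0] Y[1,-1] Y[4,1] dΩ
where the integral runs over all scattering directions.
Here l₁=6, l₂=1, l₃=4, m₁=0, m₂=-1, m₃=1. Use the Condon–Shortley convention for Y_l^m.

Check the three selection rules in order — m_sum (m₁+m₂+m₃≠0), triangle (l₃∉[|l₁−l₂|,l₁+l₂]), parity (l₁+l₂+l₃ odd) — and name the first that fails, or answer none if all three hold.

triangle

azimuthal sum: 0 − 1 + 1 = 0  ✓
5 ≤ 4 ≤ 7 (triangle on l)  ✗
L = 6 + 1 + 4 = 11 (odd)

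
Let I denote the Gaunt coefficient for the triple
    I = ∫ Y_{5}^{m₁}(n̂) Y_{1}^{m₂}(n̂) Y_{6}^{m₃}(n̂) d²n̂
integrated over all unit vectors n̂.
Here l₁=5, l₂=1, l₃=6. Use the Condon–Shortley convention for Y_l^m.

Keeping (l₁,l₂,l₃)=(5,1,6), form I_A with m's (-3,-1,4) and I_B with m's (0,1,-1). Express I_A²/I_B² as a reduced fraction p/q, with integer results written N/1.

15/7

Shared (l₁,l₂,l₃)=(5,1,6): N and (l;000)² cancel in I_A²/I_B².
A: Δ = 0!·10!·2!/13! = 1/858; Racah Σ t=0..0: t=0:+1/161280 = 1/161280; ⇒ 3j(5 1 6; -3 -1 4)² = 15/286, sgn +1
B: Δ = 0!·10!·2!/13! = 1/858; Racah Σ t=0..0: t=0:+1/28800 = 1/28800; ⇒ 3j(5 1 6; 0 1 -1)² = 7/286, sgn -1
I_A²/I_B² = (15/286)/(7/286) = 15/7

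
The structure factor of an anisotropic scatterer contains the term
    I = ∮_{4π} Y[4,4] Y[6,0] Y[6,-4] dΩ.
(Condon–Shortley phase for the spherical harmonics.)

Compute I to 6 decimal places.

Checks pass: Σm=0; 16 even; l₃=6∈[2,10].
(2·4+1)(2·6+1)(2·6+1) = 1521
Δ: 4! 4! 8! / 17! → 1/15315300
sum: t=0:+1/829440 t=1:−1/25920 t=2:+1/9216 t=3:−1/25920 t=4:+1/829440 = 7/207360
3j²(4 6 6; 0 0 0) = Δ·Π!·Σ² = 28/2431  (sign +1)
sum: t=0:+1/829440 = 1/829440
3j²(4 6 6; 4 0 -4) = Δ·Π!·Σ² = 35/2431  (sign +1)
combine: 4πI² = 1521·28/2431·35/2431 = 8820/34969
take √, sign +1: I = 0.14167322

0.141673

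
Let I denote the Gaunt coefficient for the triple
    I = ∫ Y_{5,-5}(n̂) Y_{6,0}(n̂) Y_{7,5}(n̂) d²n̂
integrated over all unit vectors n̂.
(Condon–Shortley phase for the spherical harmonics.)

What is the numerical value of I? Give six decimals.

m-sum 0 ✓  L=18 even ✓  1≤7≤11 ✓
Π(2lᵢ+1) = 11×13×15 = 2145
triangle coeff Δ(5,6,7) = 1/174594420
Σ_t [0,4]: t=0:+1/4147200 t=1:−1/207360 t=2:+1/82944 t=3:−1/207360 t=4:+1/4147200 = 1/345600
(3j)²=420/46189 [(5 6 7; 0 0 0)], sign=-1
Σ_t [4,4]: t=4:+1/24883200 = 1/24883200
(3j)²=70/4199 [(5 6 7; -5 0 5)], sign=+1
⇒ 4πI² = 441000/1356277
I = (-1)√(441000/1356277/(4π)) = -0.16085707

-0.160857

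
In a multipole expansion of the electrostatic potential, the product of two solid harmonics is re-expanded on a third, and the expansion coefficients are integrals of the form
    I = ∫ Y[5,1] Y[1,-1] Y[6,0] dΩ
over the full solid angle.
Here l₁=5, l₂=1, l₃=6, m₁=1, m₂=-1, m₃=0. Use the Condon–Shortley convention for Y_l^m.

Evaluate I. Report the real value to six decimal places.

Checks pass: Σm=0; 12 even; l₃=6∈[4,6].
(2·5+1)(2·1+1)(2·6+1) = 429
Δ: 0! 10! 2! / 13! → 1/858
sum: t=0:+1/14400 = 1/14400
3j²(5 1 6; 0 0 0) = Δ·Π!·Σ² = 6/143  (sign +1)
sum: t=0:+1/34560 = 1/34560
3j²(5 1 6; 1 -1 0) = Δ·Π!·Σ² = 5/286  (sign +1)
combine: 4πI² = 429·6/143·5/286 = 45/143
take √, sign +1: I = 0.15824621

0.158246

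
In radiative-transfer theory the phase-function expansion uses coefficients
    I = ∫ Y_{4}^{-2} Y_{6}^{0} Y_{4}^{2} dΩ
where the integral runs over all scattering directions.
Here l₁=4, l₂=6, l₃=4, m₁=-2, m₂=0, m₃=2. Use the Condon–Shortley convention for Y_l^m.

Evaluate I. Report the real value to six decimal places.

-0.156478

m-sum 0 ✓  L=14 even ✓  2≤4≤10 ✓
Π(2lᵢ+1) = 9×13×9 = 1053
triangle coeff Δ(4,6,4) = 1/1261260
Σ_t [2,4]: t=2:+1/4608 t=3:−1/1296 t=4:+1/4608 = -7/20736
(3j)²=20/1287 [(4 6 4; 0 0 0)], sign=-1
Σ_t [4,6]: t=4:+1/4608 t=5:−1/14400 t=6:+1/1036800 = 77/518400
(3j)²=11/585 [(4 6 4; -2 0 2)], sign=+1
⇒ 4πI² = 4/13
I = (-1)√(4/13/(4π)) = -0.15647804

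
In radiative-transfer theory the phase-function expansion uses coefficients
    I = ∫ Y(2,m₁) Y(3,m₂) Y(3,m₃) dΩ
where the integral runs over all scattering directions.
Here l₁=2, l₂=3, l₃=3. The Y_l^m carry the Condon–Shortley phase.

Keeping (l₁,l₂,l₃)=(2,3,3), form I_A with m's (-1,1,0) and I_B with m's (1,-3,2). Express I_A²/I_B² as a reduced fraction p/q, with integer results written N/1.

l's match ⇒ only the (l;m) 3-j factors differ between A and B.
A: triangle coeff Δ(2,3,3) = 1/3780; Σ_t [1,2]: t=1:−1/12 t=2:+1/8 = 1/24; (3j)²=1/210 [(2 3 3; -1 1 0)], sign=-1
B: triangle coeff Δ(2,3,3) = 1/3780; Σ_t [0,0]: t=0:+1/48 = 1/48; (3j)²=5/84 [(2 3 3; 1 -3 2)], sign=-1
I_A²/I_B² = (1/210)/(5/84) = 2/25

2/25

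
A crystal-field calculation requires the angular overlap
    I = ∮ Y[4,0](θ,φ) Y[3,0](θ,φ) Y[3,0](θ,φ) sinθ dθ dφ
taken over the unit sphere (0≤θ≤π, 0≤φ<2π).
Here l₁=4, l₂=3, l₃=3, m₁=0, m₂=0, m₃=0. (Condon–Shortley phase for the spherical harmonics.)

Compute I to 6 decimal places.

Checks pass: Σm=0; 10 even; l₃=3∈[1,7].
(2·4+1)(2·3+1)(2·3+1) = 441
Δ: 4! 4! 2! / 11! → 1/34650
sum: t=1:−1/72 t=2:+1/16 t=3:−1/72 = 5/144
3j²(4 3 3; 0 0 0) = Δ·Π!·Σ² = 2/77  (sign -1)
(m-triple is (0,0,0) — same symbol as above.)
combine: 4πI² = 441·2/77·2/77 = 36/121
take √, sign +1: I = 0.15386989

0.153870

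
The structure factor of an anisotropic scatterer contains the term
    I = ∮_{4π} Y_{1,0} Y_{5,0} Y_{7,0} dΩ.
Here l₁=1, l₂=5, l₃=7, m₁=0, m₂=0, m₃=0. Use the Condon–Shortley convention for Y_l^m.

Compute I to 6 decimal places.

0.000000

|1−5|≤7≤1+5 violated ⇒ I = 0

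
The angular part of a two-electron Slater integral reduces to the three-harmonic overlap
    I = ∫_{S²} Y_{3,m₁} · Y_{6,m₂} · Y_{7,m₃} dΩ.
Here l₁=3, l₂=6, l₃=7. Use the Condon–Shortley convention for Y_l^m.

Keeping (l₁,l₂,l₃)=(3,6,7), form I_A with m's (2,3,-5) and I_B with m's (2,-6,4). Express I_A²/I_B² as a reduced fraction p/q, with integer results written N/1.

125/44

l's match ⇒ only the (l;m) 3-j factors differ between A and B.
A: triangle coeff Δ(3,6,7) = 1/2042040; Σ_t [0,1]: t=0:+1/4354560 t=1:−1/1935360 = -1/3483648; (3j)²=125/12376 [(3 6 7; 2 3 -5)], sign=-1
B: triangle coeff Δ(3,6,7) = 1/2042040; Σ_t [0,0]: t=0:+1/43545600 = 1/43545600; (3j)²=11/3094 [(3 6 7; 2 -6 4)], sign=-1
I_A²/I_B² = (125/12376)/(11/3094) = 125/44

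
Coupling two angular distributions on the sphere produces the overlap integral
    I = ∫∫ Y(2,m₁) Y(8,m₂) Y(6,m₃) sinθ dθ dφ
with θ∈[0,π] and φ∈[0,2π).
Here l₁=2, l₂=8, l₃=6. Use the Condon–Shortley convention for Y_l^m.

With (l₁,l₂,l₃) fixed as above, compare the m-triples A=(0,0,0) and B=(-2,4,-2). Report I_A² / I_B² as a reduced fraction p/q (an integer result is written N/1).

784/495

Same 2,8,6: normalisation and zero-m 3j drop out of the ratio.
A: Δ: 4! 0! 12! / 17! → 1/30940; sum: t=2:+1/2073600 = 1/2073600; 3j²(2 8 6; 0 0 0) = Δ·Π!·Σ² = 28/1105  (sign +1)
B: Δ: 4! 0! 12! / 17! → 1/30940; sum: t=4:+1/23224320 = 1/23224320; 3j²(2 8 6; -2 4 -2) = Δ·Π!·Σ² = 99/6188  (sign +1)
I_A²/I_B² = (28/1105)/(99/6188) = 784/495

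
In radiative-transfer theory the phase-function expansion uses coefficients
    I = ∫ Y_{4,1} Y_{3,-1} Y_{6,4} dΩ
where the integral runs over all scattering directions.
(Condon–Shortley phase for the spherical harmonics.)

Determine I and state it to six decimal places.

Σmᵢ = 4 ≠ 0, so the φ-integral vanishes; I = 0

0.000000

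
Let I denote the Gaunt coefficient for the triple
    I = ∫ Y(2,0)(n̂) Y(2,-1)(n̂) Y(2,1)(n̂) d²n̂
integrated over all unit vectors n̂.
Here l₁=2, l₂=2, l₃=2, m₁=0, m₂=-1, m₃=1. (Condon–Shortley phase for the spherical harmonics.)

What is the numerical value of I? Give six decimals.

-0.090112

Checks pass: Σm=0; 6 even; l₃=2∈[0,4].
(2·2+1)(2·2+1)(2·2+1) = 125
Δ: 2! 2! 2! / 7! → 1/630
sum: t=0:+1/8 t=1:−1/1 t=2:+1/8 = -3/4
3j²(2 2 2; 0 0 0) = Δ·Π!·Σ² = 2/35  (sign -1)
sum: t=0:+1/4 t=1:−1/2 = -1/4
3j²(2 2 2; 0 -1 1) = Δ·Π!·Σ² = 1/70  (sign +1)
combine: 4πI² = 125·2/35·1/70 = 5/49
take √, sign -1: I = -0.09011188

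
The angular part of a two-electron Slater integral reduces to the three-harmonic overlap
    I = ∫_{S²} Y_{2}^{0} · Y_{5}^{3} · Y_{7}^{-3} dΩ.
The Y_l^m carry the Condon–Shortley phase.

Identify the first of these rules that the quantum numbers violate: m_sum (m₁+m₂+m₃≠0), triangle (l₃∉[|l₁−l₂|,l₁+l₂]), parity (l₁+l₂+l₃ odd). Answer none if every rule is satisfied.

none

Σmᵢ = 0  ✓
l₃∈[|l₁−l₂|,l₁+l₂]=[3,7], have l₃=7  ✓
Σlᵢ = 14 ⇒ even  ✓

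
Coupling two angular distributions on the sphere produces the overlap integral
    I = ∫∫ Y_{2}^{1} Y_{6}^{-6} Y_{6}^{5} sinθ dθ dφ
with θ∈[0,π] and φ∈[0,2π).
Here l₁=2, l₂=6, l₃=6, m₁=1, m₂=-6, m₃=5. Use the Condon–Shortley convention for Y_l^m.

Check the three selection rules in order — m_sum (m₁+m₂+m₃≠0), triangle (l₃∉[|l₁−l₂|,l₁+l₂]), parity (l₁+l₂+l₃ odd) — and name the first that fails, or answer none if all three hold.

m₁+m₂+m₃ = 1 − 6 + 5 = 0  ✓
triangle: |2−6|=4 ≤ l₃=6 ≤ 2+6=8  ✓
parity: l₁+l₂+l₃ = 14 is even  ✓

none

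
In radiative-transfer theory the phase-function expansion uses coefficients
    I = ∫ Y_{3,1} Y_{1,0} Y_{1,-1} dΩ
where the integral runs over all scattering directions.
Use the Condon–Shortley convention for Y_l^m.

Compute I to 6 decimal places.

0.000000

|3−1|≤1≤3+1 violated ⇒ I = 0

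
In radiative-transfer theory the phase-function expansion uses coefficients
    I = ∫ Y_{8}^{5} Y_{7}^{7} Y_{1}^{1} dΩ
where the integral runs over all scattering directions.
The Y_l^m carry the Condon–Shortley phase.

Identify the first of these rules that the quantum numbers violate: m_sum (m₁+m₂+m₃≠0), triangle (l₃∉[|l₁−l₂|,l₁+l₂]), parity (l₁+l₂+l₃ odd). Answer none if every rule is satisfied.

Σmᵢ = 13  ✗
l₃∈[|l₁−l₂|,l₁+l₂]=[1,15], have l₃=1
Σlᵢ = 16 ⇒ even

m_sum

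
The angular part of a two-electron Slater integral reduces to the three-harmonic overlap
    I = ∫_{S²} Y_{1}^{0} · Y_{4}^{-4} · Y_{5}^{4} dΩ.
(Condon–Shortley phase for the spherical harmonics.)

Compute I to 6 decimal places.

0.147319

m-sum 0 ✓  L=10 even ✓  3≤5≤5 ✓
Π(2lᵢ+1) = 3×9×11 = 297
triangle coeff Δ(1,4,5) = 1/495
Σ_t [0,0]: t=0:+1/576 = 1/576
(3j)²=5/99 [(1 4 5; 0 0 0)], sign=-1
Σ_t [0,0]: t=0:+1/40320 = 1/40320
(3j)²=1/55 [(1 4 5; 0 -4 4)], sign=-1
⇒ 4πI² = 3/11
I = (+1)√(3/11/(4π)) = 0.14731920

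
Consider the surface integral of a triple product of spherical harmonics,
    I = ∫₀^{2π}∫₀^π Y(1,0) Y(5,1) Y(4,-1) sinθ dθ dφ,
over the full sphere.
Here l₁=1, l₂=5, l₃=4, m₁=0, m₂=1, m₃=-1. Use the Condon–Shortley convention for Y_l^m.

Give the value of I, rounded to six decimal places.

Rules hold: Σm=0, L=10 even, 4≤4≤6.
N = 3·11·9 = 297
Δ = 2!·0!·8!/11! = 1/495
Racah Σ t=1..1: t=1:−1/576 = -1/576
⇒ 3j(1 5 4; 0 0 0)² = 5/99, sgn -1
Racah Σ t=1..1: t=1:−1/720 = -1/720
⇒ 3j(1 5 4; 0 1 -1)² = 8/165, sgn +1
4πI² = N·(3j₀)²·(3jₘ)² = 8/11
I = -1·√(0.727273/4π) = -0.24057125

-0.240571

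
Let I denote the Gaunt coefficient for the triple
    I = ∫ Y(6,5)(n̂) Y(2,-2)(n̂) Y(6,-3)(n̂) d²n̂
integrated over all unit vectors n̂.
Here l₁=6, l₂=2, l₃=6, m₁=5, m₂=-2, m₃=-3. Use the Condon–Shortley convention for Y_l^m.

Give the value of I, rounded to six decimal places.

m-sum 0 ✓  L=14 even ✓  4≤6≤8 ✓
Π(2lᵢ+1) = 13×5×13 = 845
triangle coeff Δ(6,2,6) = 1/90090
Σ_t [0,2]: t=0:+1/69120 t=1:−1/14400 t=2:+1/69120 = -7/172800
(3j)²=14/715 [(6 2 6; 0 0 0)], sign=-1
Σ_t [0,0]: t=0:+1/1451520 = 1/1451520
(3j)²=1/91 [(6 2 6; 5 -2 -3)], sign=-1
⇒ 4πI² = 2/11
I = (+1)√(2/11/(4π)) = 0.12028562

0.120286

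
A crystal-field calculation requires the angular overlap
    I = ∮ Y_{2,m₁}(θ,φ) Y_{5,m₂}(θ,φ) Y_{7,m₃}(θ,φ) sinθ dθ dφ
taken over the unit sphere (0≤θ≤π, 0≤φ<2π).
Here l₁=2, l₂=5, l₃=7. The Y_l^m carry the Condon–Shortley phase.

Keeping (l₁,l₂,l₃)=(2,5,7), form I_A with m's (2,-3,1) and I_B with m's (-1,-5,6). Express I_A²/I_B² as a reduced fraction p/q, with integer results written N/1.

15/286

l's match ⇒ only the (l;m) 3-j factors differ between A and B.
A: triangle coeff Δ(2,5,7) = 1/15015; Σ_t [0,0]: t=0:+1/1935360 = 1/1935360; (3j)²=1/1001 [(2 5 7; 2 -3 1)], sign=+1
B: triangle coeff Δ(2,5,7) = 1/15015; Σ_t [0,0]: t=0:+1/21772800 = 1/21772800; (3j)²=2/105 [(2 5 7; -1 -5 6)], sign=-1
I_A²/I_B² = (1/1001)/(2/105) = 15/286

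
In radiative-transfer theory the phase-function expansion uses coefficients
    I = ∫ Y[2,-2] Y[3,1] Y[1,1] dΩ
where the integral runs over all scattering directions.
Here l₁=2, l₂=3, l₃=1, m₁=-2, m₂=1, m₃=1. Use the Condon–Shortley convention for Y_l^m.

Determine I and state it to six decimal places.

Rules hold: Σm=0, L=6 even, 1≤1≤5.
N = 5·7·3 = 105
Δ = 4!·0!·2!/7! = 1/105
Racah Σ t=2..2: t=2:+1/4 = 1/4
⇒ 3j(2 3 1; 0 0 0)² = 3/35, sgn -1
Racah Σ t=4..4: t=4:+1/48 = 1/48
⇒ 3j(2 3 1; -2 1 1)² = 1/105, sgn +1
4πI² = N·(3j₀)²·(3jₘ)² = 3/35
I = -1·√(0.0857143/4π) = -0.08258890

-0.082589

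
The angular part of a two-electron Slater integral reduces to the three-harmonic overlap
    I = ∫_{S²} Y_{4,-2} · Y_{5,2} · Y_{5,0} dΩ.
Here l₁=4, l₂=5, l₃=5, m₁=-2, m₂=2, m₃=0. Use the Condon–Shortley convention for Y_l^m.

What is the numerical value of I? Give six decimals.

-0.099440

Rules hold: Σm=0, L=14 even, 1≤5≤9.
N = 9·11·11 = 1089
Δ = 4!·4!·6!/15! = 1/3153150
Racah Σ t=0..4: t=0:+1/69120 t=1:−1/1728 t=2:+1/576 t=3:−1/1728 t=4:+1/69120 = 7/11520
⇒ 3j(4 5 5; 0 0 0)² = 2/143, sgn -1
Racah Σ t=2..4: t=2:+1/11520 t=3:−1/1728 t=4:+1/3456 = -7/34560
⇒ 3j(4 5 5; -2 2 0)² = 7/858, sgn +1
4πI² = N·(3j₀)²·(3jₘ)² = 21/169
I = -1·√(0.12426/4π) = -0.09944006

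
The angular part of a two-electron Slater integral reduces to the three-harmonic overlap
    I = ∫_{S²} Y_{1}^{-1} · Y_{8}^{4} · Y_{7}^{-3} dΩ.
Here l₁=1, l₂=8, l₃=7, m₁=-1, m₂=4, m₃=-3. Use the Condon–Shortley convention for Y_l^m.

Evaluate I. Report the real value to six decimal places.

m-sum 0 ✓  L=16 even ✓  7≤7≤9 ✓
Π(2lᵢ+1) = 3×17×15 = 765
triangle coeff Δ(1,8,7) = 1/2040
Σ_t [1,1]: t=1:−1/25401600 = -1/25401600
(3j)²=8/255 [(1 8 7; 0 0 0)], sign=+1
Σ_t [2,2]: t=2:+1/174182400 = 1/174182400
(3j)²=11/340 [(1 8 7; -1 4 -3)], sign=+1
⇒ 4πI² = 66/85
I = (+1)√(66/85/(4π)) = 0.24857507

0.248575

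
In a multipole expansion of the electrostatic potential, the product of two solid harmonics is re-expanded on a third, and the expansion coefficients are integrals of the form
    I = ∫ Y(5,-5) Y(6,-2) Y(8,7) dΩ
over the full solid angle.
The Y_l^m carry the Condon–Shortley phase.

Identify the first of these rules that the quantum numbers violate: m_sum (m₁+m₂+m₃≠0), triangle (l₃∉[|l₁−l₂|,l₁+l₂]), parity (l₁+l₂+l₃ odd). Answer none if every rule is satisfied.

parity

azimuthal sum: -5 − 2 + 7 = 0  ✓
1 ≤ 8 ≤ 11 (triangle on l)  ✓
L = 5 + 6 + 8 = 19 (odd)  ✗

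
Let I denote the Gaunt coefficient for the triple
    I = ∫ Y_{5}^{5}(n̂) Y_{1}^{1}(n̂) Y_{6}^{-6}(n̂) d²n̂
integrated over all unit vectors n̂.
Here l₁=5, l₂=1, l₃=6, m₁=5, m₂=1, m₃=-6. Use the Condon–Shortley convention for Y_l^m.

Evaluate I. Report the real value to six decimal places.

Rules hold: Σm=0, L=12 even, 4≤6≤6.
N = 11·3·13 = 429
Δ = 0!·10!·2!/13! = 1/858
Racah Σ t=0..0: t=0:+1/14400 = 1/14400
⇒ 3j(5 1 6; 0 0 0)² = 6/143, sgn +1
Racah Σ t=0..0: t=0:+1/7257600 = 1/7257600
⇒ 3j(5 1 6; 5 1 -6)² = 1/13, sgn +1
4πI² = N·(3j₀)²·(3jₘ)² = 18/13
I = +1·√(1.38462/4π) = 0.33194004

0.331940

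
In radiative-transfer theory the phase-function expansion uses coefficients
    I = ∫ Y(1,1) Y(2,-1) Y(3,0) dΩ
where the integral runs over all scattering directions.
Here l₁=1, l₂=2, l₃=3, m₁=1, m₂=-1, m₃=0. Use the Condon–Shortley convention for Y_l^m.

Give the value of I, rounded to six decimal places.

0.143048

m-sum 0 ✓  L=6 even ✓  1≤3≤3 ✓
Π(2lᵢ+1) = 3×5×7 = 105
triangle coeff Δ(1,2,3) = 1/105
Σ_t [0,0]: t=0:+1/4 = 1/4
(3j)²=3/35 [(1 2 3; 0 0 0)], sign=-1
Σ_t [0,0]: t=0:+1/12 = 1/12
(3j)²=1/35 [(1 2 3; 1 -1 0)], sign=-1
⇒ 4πI² = 9/35
I = (+1)√(9/35/(4π)) = 0.14304817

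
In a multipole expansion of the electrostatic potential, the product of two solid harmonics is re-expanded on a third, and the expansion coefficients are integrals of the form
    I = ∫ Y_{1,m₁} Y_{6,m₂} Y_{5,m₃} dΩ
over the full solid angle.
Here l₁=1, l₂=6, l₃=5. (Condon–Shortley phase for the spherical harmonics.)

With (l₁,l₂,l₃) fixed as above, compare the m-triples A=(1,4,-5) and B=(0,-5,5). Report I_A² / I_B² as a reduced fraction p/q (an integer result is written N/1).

1/11

Shared (l₁,l₂,l₃)=(1,6,5): N and (l;000)² cancel in I_A²/I_B².
A: Δ = 2!·0!·10!/13! = 1/858; Racah Σ t=0..0: t=0:+1/7257600 = 1/7257600; ⇒ 3j(1 6 5; 1 4 -5)² = 1/858, sgn +1
B: Δ = 2!·0!·10!/13! = 1/858; Racah Σ t=1..1: t=1:−1/3628800 = -1/3628800; ⇒ 3j(1 6 5; 0 -5 5)² = 1/78, sgn -1
I_A²/I_B² = (1/858)/(1/78) = 1/11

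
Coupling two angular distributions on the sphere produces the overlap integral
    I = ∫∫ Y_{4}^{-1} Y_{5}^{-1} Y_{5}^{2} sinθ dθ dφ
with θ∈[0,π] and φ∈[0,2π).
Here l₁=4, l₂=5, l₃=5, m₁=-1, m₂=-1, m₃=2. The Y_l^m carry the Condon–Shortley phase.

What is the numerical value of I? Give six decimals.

Checks pass: Σm=0; 14 even; l₃=5∈[1,9].
(2·4+1)(2·5+1)(2·5+1) = 1089
Δ: 4! 4! 6! / 15! → 1/3153150
sum: t=0:+1/69120 t=1:−1/1728 t=2:+1/576 t=3:−1/1728 t=4:+1/69120 = 7/11520
3j²(4 5 5; 0 0 0) = Δ·Π!·Σ² = 2/143  (sign -1)
sum: t=1:−1/5184 t=2:+1/1152 t=3:−1/2880 t=4:+1/103680 = 7/20736
3j²(4 5 5; -1 -1 2) = Δ·Π!·Σ² = 35/2574  (sign -1)
combine: 4πI² = 1089·2/143·35/2574 = 35/169
take √, sign +1: I = 0.12837656

0.128377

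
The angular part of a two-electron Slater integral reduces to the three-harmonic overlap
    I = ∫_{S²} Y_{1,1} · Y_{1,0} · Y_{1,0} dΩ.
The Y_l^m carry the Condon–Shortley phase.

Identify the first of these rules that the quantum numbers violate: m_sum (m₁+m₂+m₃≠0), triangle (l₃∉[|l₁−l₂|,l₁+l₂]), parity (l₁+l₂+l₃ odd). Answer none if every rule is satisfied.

m_sum

azimuthal sum: 1 + 0 + 0 = 1  ✗
0 ≤ 1 ≤ 2 (triangle on l)
L = 1 + 1 + 1 = 3 (odd)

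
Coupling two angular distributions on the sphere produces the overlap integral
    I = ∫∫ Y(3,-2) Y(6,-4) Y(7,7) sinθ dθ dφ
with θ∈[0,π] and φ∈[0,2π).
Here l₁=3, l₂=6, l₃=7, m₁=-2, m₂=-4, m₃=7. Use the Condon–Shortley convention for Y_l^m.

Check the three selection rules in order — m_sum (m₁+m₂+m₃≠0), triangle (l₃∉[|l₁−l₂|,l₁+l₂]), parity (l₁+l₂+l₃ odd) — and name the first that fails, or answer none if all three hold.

m₁+m₂+m₃ = -2 − 4 + 7 = 1  ✗
triangle: |3−6|=3 ≤ l₃=7 ≤ 3+6=9
parity: l₁+l₂+l₃ = 16 is even

m_sum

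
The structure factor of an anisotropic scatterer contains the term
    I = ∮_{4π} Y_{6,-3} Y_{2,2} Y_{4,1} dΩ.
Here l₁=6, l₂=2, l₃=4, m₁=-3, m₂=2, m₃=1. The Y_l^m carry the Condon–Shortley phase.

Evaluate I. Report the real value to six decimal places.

-0.178526

m-sum 0 ✓  L=12 even ✓  4≤4≤8 ✓
Π(2lᵢ+1) = 13×5×9 = 585
triangle coeff Δ(6,2,4) = 1/6435
Σ_t [2,2]: t=2:+1/2304 = 1/2304
(3j)²=5/143 [(6 2 4; 0 0 0)], sign=+1
Σ_t [4,4]: t=4:+1/17280 = 1/17280
(3j)²=14/715 [(6 2 4; -3 2 1)], sign=-1
⇒ 4πI² = 630/1573
I = (-1)√(630/1573/(4π)) = -0.17852580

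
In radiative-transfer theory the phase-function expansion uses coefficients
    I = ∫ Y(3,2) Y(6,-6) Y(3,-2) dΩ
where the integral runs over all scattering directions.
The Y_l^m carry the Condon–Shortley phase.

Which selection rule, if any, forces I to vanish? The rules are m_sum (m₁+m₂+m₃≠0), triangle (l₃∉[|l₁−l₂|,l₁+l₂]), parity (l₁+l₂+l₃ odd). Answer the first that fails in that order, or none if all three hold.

m_sum

m₁+m₂+m₃ = 2 − 6 − 2 = -6  ✗
triangle: |3−6|=3 ≤ l₃=3 ≤ 3+6=9
parity: l₁+l₂+l₃ = 12 is even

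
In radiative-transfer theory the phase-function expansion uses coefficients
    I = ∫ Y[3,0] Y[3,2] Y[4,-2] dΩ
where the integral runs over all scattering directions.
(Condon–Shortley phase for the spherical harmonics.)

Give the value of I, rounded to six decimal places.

-0.044418

m-sum 0 ✓  L=10 even ✓  0≤4≤6 ✓
Π(2lᵢ+1) = 7×7×9 = 441
triangle coeff Δ(3,3,4) = 1/34650
Σ_t [0,2]: t=0:+1/72 t=1:−1/16 t=2:+1/72 = -5/144
(3j)²=2/77 [(3 3 4; 0 0 0)], sign=-1
Σ_t [1,2]: t=1:−1/96 t=2:+1/72 = 1/288
(3j)²=1/462 [(3 3 4; 0 2 -2)], sign=+1
⇒ 4πI² = 3/121
I = (-1)√(3/121/(4π)) = -0.04441841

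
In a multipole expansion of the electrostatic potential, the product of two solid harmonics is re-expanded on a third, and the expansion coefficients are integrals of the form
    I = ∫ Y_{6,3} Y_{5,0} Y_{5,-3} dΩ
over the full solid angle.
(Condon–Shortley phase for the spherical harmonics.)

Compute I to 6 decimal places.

0.132857

Checks pass: Σm=0; 16 even; l₃=5∈[1,11].
(2·6+1)(2·5+1)(2·5+1) = 1573
Δ: 6! 6! 4! / 17! → 1/28588560
sum: t=1:−1/345600 t=2:+1/13824 t=3:−1/5184 t=4:+1/13824 t=5:−1/345600 = -7/129600
3j²(6 5 5; 0 0 0) = Δ·Π!·Σ² = 80/7293  (sign +1)
sum: t=1:−1/138240 t=2:+1/34560 t=3:−1/103680 = 1/82944
3j²(6 5 5; 3 0 -3) = Δ·Π!·Σ² = 125/9724  (sign +1)
combine: 4πI² = 1573·80/7293·125/9724 = 2500/11271
take √, sign +1: I = 0.13285682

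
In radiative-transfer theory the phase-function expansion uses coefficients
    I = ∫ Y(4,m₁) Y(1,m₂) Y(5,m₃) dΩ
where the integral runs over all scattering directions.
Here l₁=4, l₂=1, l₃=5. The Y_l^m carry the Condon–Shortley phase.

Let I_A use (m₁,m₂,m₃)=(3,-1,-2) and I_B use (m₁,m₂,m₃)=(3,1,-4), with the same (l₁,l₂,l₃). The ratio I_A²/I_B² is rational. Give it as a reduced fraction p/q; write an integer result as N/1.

l's match ⇒ only the (l;m) 3-j factors differ between A and B.
A: triangle coeff Δ(4,1,5) = 1/495; Σ_t [0,0]: t=0:+1/10080 = 1/10080; (3j)²=1/165 [(4 1 5; 3 -1 -2)], sign=-1
B: triangle coeff Δ(4,1,5) = 1/495; Σ_t [0,0]: t=0:+1/10080 = 1/10080; (3j)²=4/55 [(4 1 5; 3 1 -4)], sign=-1
I_A²/I_B² = (1/165)/(4/55) = 1/12

1/12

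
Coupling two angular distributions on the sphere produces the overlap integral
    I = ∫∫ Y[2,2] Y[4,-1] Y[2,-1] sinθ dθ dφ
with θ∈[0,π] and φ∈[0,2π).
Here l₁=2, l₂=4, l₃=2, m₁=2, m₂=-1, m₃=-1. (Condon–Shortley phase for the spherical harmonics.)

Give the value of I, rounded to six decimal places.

Rules hold: Σm=0, L=8 even, 2≤2≤6.
N = 5·9·5 = 225
Δ = 4!·0!·4!/9! = 1/630
Racah Σ t=2..2: t=2:+1/16 = 1/16
⇒ 3j(2 4 2; 0 0 0)² = 2/35, sgn +1
Racah Σ t=0..0: t=0:+1/144 = 1/144
⇒ 3j(2 4 2; 2 -1 -1)² = 1/126, sgn -1
4πI² = N·(3j₀)²·(3jₘ)² = 5/49
I = -1·√(0.102041/4π) = -0.09011188

-0.090112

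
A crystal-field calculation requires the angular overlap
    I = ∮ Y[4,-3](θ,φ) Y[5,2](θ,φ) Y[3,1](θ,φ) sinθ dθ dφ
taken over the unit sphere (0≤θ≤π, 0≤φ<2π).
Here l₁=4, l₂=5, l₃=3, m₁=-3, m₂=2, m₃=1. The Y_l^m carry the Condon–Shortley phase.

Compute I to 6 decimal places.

Checks pass: Σm=0; 12 even; l₃=3∈[1,9].
(2·4+1)(2·5+1)(2·3+1) = 693
Δ: 6! 2! 4! / 13! → 1/180180
sum: t=2:+1/576 t=3:−1/144 t=4:+1/576 = -1/288
3j²(4 5 3; 0 0 0) = Δ·Π!·Σ² = 20/1001  (sign +1)
sum: t=5:−1/960 t=6:+1/4320 = -7/8640
3j²(4 5 3; -3 2 1) = Δ·Π!·Σ² = 343/12870  (sign -1)
combine: 4πI² = 693·20/1001·343/12870 = 686/1859
take √, sign -1: I = -0.17136315

-0.171363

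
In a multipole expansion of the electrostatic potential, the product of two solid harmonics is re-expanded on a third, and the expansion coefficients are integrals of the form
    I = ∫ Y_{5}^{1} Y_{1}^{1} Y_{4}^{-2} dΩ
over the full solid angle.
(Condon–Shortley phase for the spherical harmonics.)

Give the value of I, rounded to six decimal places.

m-sum 0 ✓  L=10 even ✓  4≤4≤6 ✓
Π(2lᵢ+1) = 11×3×9 = 297
triangle coeff Δ(5,1,4) = 1/495
Σ_t [1,1]: t=1:−1/576 = -1/576
(3j)²=5/99 [(5 1 4; 0 0 0)], sign=-1
Σ_t [2,2]: t=2:+1/2880 = 1/2880
(3j)²=2/165 [(5 1 4; 1 1 -2)], sign=+1
⇒ 4πI² = 2/11
I = (-1)√(2/11/(4π)) = -0.12028562

-0.120286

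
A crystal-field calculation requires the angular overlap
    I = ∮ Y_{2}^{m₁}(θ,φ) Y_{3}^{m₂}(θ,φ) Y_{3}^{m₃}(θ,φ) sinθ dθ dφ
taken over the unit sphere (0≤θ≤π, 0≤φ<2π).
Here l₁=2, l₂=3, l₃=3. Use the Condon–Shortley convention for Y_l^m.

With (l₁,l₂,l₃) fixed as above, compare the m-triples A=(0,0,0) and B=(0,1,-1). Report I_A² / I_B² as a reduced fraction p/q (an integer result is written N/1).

Same 2,3,3: normalisation and zero-m 3j drop out of the ratio.
A: Δ: 2! 2! 4! / 9! → 1/3780; sum: t=0:+1/24 t=1:−1/4 t=2:+1/24 = -1/6; 3j²(2 3 3; 0 0 0) = Δ·Π!·Σ² = 4/105  (sign +1)
B: Δ: 2! 2! 4! / 9! → 1/3780; sum: t=0:+1/96 t=1:−1/6 t=2:+1/16 = -3/32; 3j²(2 3 3; 0 1 -1) = Δ·Π!·Σ² = 3/140  (sign -1)
I_A²/I_B² = (4/105)/(3/140) = 16/9

16/9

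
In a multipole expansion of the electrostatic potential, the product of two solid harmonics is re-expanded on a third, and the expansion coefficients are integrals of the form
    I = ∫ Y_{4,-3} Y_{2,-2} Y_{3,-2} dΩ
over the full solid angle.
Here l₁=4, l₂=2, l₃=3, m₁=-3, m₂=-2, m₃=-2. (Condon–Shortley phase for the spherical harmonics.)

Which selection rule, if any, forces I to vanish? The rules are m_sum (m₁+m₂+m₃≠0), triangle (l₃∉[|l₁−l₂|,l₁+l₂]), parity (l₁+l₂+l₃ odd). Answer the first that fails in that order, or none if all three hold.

Σmᵢ = -7  ✗
l₃∈[|l₁−l₂|,l₁+l₂]=[2,6], have l₃=3
Σlᵢ = 9 ⇒ odd

m_sum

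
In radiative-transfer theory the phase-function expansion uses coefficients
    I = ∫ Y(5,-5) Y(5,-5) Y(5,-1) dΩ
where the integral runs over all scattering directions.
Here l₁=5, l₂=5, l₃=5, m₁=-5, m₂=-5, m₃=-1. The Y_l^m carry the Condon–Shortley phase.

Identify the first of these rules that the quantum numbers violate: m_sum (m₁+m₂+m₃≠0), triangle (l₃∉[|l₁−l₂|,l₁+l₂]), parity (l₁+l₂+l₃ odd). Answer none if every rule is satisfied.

m₁+m₂+m₃ = -5 − 5 − 1 = -11  ✗
triangle: |5−5|=0 ≤ l₃=5 ≤ 5+5=10
parity: l₁+l₂+l₃ = 15 is odd

m_sum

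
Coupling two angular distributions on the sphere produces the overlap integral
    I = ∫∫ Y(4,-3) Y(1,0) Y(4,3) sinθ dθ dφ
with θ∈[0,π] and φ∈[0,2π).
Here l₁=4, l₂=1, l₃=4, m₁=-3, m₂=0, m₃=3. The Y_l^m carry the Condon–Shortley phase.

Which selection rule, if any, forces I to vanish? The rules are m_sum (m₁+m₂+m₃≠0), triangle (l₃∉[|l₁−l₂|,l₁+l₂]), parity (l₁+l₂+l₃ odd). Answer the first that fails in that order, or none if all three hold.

Σmᵢ = 0  ✓
l₃∈[|l₁−l₂|,l₁+l₂]=[3,5], have l₃=4  ✓
Σlᵢ = 9 ⇒ odd  ✗

parity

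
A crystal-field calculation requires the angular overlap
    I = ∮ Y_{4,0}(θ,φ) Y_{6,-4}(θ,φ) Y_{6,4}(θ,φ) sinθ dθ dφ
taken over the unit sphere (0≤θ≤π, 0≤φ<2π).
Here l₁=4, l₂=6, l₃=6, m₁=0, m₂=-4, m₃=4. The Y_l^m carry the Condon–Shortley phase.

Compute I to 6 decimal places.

Rules hold: Σm=0, L=16 even, 2≤6≤10.
N = 9·13·13 = 1521
Δ = 4!·4!·8!/17! = 1/15315300
Racah Σ t=0..4: t=0:+1/829440 t=1:−1/25920 t=2:+1/9216 t=3:−1/25920 t=4:+1/829440 = 7/207360
⇒ 3j(4 6 6; 0 0 0)² = 28/2431, sgn +1
Racah Σ t=0..2: t=0:+1/829440 t=1:−1/181440 t=2:+1/645120 = -1/362880
⇒ 3j(4 6 6; 0 -4 4)² = 256/17017, sgn -1
4πI² = N·(3j₀)²·(3jₘ)² = 9216/34969
I = -1·√(0.263548/4π) = -0.14481872

-0.144819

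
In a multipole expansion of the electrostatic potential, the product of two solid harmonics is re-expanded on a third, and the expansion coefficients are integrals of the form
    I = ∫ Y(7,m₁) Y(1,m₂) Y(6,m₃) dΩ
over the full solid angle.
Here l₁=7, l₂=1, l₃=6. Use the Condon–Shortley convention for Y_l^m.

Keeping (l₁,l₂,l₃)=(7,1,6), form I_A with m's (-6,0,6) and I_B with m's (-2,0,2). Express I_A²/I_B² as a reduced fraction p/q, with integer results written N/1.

13/45

Same 7,1,6: normalisation and zero-m 3j drop out of the ratio.
A: Δ: 2! 12! 0! / 15! → 1/1365; sum: t=1:−1/479001600 = -1/479001600; 3j²(7 1 6; -6 0 6) = Δ·Π!·Σ² = 1/105  (sign -1)
B: Δ: 2! 12! 0! / 15! → 1/1365; sum: t=1:−1/967680 = -1/967680; 3j²(7 1 6; -2 0 2) = Δ·Π!·Σ² = 3/91  (sign -1)
I_A²/I_B² = (1/105)/(3/91) = 13/45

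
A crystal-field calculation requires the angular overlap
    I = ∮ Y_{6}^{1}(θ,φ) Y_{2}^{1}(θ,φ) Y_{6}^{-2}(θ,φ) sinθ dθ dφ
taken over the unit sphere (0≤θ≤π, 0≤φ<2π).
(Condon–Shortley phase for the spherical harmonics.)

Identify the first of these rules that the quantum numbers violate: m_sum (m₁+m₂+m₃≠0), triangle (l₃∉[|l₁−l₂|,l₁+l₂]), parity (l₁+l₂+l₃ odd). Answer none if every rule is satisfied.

none

azimuthal sum: 1 + 1 − 2 = 0  ✓
4 ≤ 6 ≤ 8 (triangle on l)  ✓
L = 6 + 2 + 6 = 14 (even)  ✓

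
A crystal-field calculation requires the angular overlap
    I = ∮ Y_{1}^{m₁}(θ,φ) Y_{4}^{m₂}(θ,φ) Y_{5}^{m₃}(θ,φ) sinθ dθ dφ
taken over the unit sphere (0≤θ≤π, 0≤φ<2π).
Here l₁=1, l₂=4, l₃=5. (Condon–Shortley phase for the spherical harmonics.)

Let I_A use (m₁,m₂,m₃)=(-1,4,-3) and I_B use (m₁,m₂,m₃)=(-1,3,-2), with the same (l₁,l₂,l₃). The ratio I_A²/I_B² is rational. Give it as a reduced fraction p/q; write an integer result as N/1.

1/3

l's match ⇒ only the (l;m) 3-j factors differ between A and B.
A: triangle coeff Δ(1,4,5) = 1/495; Σ_t [0,0]: t=0:+1/80640 = 1/80640; (3j)²=1/495 [(1 4 5; -1 4 -3)], sign=+1
B: triangle coeff Δ(1,4,5) = 1/495; Σ_t [0,0]: t=0:+1/10080 = 1/10080; (3j)²=1/165 [(1 4 5; -1 3 -2)], sign=-1
I_A²/I_B² = (1/495)/(1/165) = 1/3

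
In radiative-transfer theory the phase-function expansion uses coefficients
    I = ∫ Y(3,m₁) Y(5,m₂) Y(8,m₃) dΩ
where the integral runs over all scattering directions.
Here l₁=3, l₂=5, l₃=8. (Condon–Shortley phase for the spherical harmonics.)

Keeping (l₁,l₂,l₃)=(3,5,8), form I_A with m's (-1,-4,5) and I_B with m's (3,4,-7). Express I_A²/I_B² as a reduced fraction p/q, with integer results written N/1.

Shared (l₁,l₂,l₃)=(3,5,8): N and (l;000)² cancel in I_A²/I_B².
A: Δ = 0!·6!·10!/17! = 1/136136; Racah Σ t=0..0: t=0:+1/17418240 = 1/17418240; ⇒ 3j(3 5 8; -1 -4 5)² = 15/952, sgn -1
B: Δ = 0!·6!·10!/17! = 1/136136; Racah Σ t=0..0: t=0:+1/261273600 = 1/261273600; ⇒ 3j(3 5 8; 3 4 -7)² = 5/136, sgn -1
I_A²/I_B² = (15/952)/(5/136) = 3/7

3/7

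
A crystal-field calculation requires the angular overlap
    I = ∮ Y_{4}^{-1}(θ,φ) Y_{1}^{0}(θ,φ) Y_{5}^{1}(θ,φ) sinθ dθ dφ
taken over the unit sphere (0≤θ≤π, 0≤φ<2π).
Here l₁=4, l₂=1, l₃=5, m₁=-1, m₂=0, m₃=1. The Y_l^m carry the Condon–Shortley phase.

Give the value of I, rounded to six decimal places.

m-sum 0 ✓  L=10 even ✓  3≤5≤5 ✓
Π(2lᵢ+1) = 9×3×11 = 297
triangle coeff Δ(4,1,5) = 1/495
Σ_t [0,0]: t=0:+1/576 = 1/576
(3j)²=5/99 [(4 1 5; 0 0 0)], sign=-1
Σ_t [0,0]: t=0:+1/720 = 1/720
(3j)²=8/165 [(4 1 5; -1 0 1)], sign=+1
⇒ 4πI² = 8/11
I = (-1)√(8/11/(4π)) = -0.24057125

-0.240571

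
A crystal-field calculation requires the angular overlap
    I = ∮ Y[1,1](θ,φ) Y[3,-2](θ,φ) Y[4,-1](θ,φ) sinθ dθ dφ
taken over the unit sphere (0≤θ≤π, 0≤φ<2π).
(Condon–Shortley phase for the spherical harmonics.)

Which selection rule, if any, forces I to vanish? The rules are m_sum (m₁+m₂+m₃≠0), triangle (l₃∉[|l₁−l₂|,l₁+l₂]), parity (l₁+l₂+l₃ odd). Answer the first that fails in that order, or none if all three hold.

m_sum

m₁+m₂+m₃ = 1 − 2 − 1 = -2  ✗
triangle: |1−3|=2 ≤ l₃=4 ≤ 1+3=4
parity: l₁+l₂+l₃ = 8 is even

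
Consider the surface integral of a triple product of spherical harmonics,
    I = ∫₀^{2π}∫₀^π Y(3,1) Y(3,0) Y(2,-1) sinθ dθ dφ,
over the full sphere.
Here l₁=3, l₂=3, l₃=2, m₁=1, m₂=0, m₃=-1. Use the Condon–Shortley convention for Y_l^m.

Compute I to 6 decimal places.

-0.059471

Rules hold: Σm=0, L=8 even, 0≤2≤6.
N = 7·7·5 = 245
Δ = 4!·2!·2!/9! = 1/3780
Racah Σ t=1..3: t=1:−1/24 t=2:+1/4 t=3:−1/24 = 1/6
⇒ 3j(3 3 2; 0 0 0)² = 4/105, sgn +1
Racah Σ t=1..2: t=1:−1/12 t=2:+1/8 = 1/24
⇒ 3j(3 3 2; 1 0 -1)² = 1/210, sgn -1
4πI² = N·(3j₀)²·(3jₘ)² = 2/45
I = -1·√(0.0444444/4π) = -0.05947080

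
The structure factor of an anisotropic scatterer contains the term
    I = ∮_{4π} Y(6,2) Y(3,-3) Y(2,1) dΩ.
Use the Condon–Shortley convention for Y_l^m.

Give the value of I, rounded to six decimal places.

|6−3|≤2≤6+3 violated ⇒ I = 0

0.000000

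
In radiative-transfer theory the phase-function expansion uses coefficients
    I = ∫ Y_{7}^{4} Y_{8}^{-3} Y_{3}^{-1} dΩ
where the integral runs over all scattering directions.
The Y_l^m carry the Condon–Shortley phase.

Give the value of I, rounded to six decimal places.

0.147305

Rules hold: Σm=0, L=18 even, 1≤3≤15.
N = 15·17·7 = 1785
Δ = 12!·2!·4!/19! = 1/5290740
Racah Σ t=5..7: t=5:−1/7257600 t=6:+1/2073600 t=7:−1/7257600 = 1/4838400
⇒ 3j(7 8 3; 0 0 0)² = 252/20995, sgn -1
Racah Σ t=1..3: t=1:−1/1916006400 t=2:+1/43545600 t=3:−1/17418240 = -67/1916006400
⇒ 3j(7 8 3; 4 -3 -1)² = 4489/352716, sgn -1
4πI² = N·(3j₀)²·(3jₘ)² = 282807/1037153
I = +1·√(0.272676/4π) = 0.14730542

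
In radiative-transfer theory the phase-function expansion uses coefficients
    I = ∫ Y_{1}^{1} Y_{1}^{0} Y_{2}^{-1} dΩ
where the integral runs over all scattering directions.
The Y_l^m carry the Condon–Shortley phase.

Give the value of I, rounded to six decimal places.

-0.218510

m-sum 0 ✓  L=4 even ✓  0≤2≤2 ✓
Π(2lᵢ+1) = 3×3×5 = 45
triangle coeff Δ(1,1,2) = 1/30
Σ_t [0,0]: t=0:+1/1 = 1/1
(3j)²=2/15 [(1 1 2; 0 0 0)], sign=+1
Σ_t [0,0]: t=0:+1/2 = 1/2
(3j)²=1/10 [(1 1 2; 1 0 -1)], sign=-1
⇒ 4πI² = 3/5
I = (-1)√(3/5/(4π)) = -0.21850969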